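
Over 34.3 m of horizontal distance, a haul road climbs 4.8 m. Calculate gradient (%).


Formula: Gradient = rise / run * 100
Gradient = 4.8 / 34.3 * 100 = 14.0%

14.0


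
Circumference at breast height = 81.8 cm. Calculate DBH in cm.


Formula: DBH = C / pi
DBH = 81.8 / pi
pi = 3.14159...
DBH = 26.0 cm

26.0


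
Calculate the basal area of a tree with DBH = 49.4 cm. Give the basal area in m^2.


Formula: BA = pi * (DBH/2)^2 / 10000  (cm^2 to m^2)
Radius = DBH/2 = 49.4/2 = 24.7 cm
BA = pi * 24.7^2 / 10000
   = 1916.6543 cm^2 / 10000
   = 0.1917 m^2

0.1917


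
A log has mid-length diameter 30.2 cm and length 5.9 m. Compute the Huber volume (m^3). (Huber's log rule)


Huber: V = Am * L,  Am = pi*(Dm/200)^2
Am = pi*(30.2/200)^2 = 0.071631 m^2
V = 0.071631*5.9 = 0.4226 m^3

0.4226


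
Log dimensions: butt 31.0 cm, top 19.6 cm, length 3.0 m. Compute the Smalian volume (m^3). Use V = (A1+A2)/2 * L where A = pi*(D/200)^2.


Smalian: V = (A1 + A2)/2 * L,  A = pi*(D/200)^2
A1 = pi*(31.0/200)^2 = 0.075477 m^2
A2 = pi*(19.6/200)^2 = 0.030172 m^2
V = (0.075477+0.030172)/2*3.0 = 0.1585 m^3

0.1585


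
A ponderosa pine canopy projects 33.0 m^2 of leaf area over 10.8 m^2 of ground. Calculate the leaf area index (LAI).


Formula: LAI = total leaf area / ground area  (dimensionless)
LAI = 33.0 m^2 / 10.8 m^2
LAI = 3.06

3.06


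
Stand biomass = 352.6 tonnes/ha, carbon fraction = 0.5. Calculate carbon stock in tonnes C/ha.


Formula: Carbon Stock = Biomass * Carbon Fraction
C = 352.6 t/ha * 0.5
C = 176.3 t C/ha

176.3


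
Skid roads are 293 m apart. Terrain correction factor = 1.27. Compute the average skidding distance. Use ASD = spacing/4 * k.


Formula: ASD = (spacing / 4) * correction
Uncorrected distance = spacing / 4 = 293 / 4 = 73.25 m
ASD = 73.25 * 1.27 = 93 m

93


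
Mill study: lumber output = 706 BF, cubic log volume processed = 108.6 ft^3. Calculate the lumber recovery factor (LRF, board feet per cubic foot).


Formula: LRF = Lumber Output (BF) / Log Input (ft^3)
LRF = 706 BF / 108.6 ft^3
LRF = 6.5 BF/ft^3

6.5


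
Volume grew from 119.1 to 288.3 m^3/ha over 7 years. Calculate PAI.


Formula: PAI = (V_T2 - V_T1) / (T2 - T1)
Volume increment = 288.3 - 119.1 = 169.2 m^3/ha
PAI = 169.2 / 7 = 24.17 m^3/ha/year

24.17


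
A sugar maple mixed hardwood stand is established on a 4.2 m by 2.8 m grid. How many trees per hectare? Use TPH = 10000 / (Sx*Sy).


Formula: TPH = 10000 m^2/ha / (spacing_x * spacing_y)
Area per tree = 4.2 m * 2.8 m = 11.76 m^2
TPH = 10000 / 11.76 = 850 trees/ha

850


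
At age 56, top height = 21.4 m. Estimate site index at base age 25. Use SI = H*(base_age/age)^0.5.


Formula: SI = H_dom * (base_age / age)^0.5
Age ratio = 25 / 56 = 0.44643
sqrt(age_ratio) = 0.66815
SI = 21.4 * 0.66815 = 14.3 m

14.3


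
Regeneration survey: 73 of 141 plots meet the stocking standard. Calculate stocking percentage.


Formula: Stocking % = stocked plots / total plots * 100
Stocking = 73 / 141 * 100
Stocking = 0.5177 * 100 = 51.8%

51.8


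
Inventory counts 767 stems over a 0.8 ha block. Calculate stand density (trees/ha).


Formula: Stand Density = N_trees / Area_ha
Density = 767 trees / 0.8 ha
Density = 959 trees/ha

959


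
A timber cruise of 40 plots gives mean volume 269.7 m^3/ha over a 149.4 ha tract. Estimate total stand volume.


Formula: Total Volume = Mean Volume per ha * Total Area
Total Volume = 269.7 m^3/ha * 149.4 ha
Total Volume = 40293 m^3

40293


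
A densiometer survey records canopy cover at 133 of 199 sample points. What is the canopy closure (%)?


Formula: Canopy closure = covered points / total points * 100
Closure = 133 / 199 * 100
Closure = 0.6683 * 100 = 66.8%

66.8


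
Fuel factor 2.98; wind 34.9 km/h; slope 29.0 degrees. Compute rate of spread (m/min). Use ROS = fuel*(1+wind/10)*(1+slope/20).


Formula: ROS = fuel * (1 + wind/10) * (1 + slope/20)
Wind factor = 1 + 34.9/10 = 4.49
Slope factor = 1 + 29.0/20 = 2.45
ROS = 2.98 * 4.49 * 2.45 = 32.78 m/min

32.78


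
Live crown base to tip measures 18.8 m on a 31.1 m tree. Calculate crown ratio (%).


Formula: Crown Ratio = (Crown Length / Total Height) * 100
CR = (18.8 m / 31.1 m) * 100
CR = 0.6045 * 100 = 60.5%

60.5


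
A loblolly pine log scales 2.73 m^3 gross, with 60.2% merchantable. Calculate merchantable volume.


Formula: MV = V_total * (merchantable_pct / 100)
Merchantable fraction = 60.2% / 100 = 0.602
MV = 2.73 m^3 * 0.602 = 1.643 m^3

1.643


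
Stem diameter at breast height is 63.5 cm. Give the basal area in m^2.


Formula: BA = pi * (DBH/2)^2 / 10000  (cm^2 to m^2)
Radius = DBH/2 = 63.5/2 = 31.75 cm
BA = pi * 31.75^2 / 10000
   = 3166.9217 cm^2 / 10000
   = 0.3167 m^2

0.3167


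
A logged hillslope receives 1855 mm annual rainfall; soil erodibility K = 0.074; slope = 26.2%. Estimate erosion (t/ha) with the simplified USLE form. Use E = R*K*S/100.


Formula: E = R * K * S / 100  (simplified USLE)
R * K = 1855 * 0.074 = 137.27
E = 137.27 * 26.2 / 100 = 35.96 t/ha

35.96


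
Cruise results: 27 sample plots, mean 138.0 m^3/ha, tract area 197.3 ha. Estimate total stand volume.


Formula: Total Volume = Mean Volume per ha * Total Area
Total Volume = 138.0 m^3/ha * 197.3 ha
Total Volume = 27227 m^3

27227


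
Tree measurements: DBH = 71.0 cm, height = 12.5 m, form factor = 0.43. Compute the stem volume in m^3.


Formula: V = pi * (DBH/200)^2 * H * ff
Radius = DBH/200 = 71.0/200 = 0.355 m
Radius^2 = 0.355^2 = 0.126025 m^2
V = pi * 0.126025 * 12.5 * 0.43
V = 2.128 m^3

2.128


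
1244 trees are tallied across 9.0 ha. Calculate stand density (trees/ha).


Formula: Stand Density = N_trees / Area_ha
Density = 1244 trees / 9.0 ha
Density = 138 trees/ha

138


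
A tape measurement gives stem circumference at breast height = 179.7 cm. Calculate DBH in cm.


Formula: DBH = C / pi
DBH = 179.7 / pi
pi = 3.14159...
DBH = 57.2 cm

57.2


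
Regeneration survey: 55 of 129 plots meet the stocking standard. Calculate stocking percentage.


Formula: Stocking % = stocked plots / total plots * 100
Stocking = 55 / 129 * 100
Stocking = 0.4264 * 100 = 42.6%

42.6


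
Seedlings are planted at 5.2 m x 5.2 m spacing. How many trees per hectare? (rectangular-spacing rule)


Formula: TPH = 10000 m^2/ha / (spacing_x * spacing_y)
Area per tree = 5.2 m * 5.2 m = 27.04 m^2
TPH = 10000 / 27.04 = 370 trees/ha

370


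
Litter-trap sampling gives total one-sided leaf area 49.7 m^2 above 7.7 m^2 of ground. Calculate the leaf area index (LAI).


Formula: LAI = total leaf area / ground area  (dimensionless)
LAI = 49.7 m^2 / 7.7 m^2
LAI = 6.45

6.45


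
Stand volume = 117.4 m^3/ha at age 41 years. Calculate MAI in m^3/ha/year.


Formula: MAI = Total Volume / Stand Age
MAI = 117.4 m^3/ha / 41 years
MAI = 2.86 m^3/ha/year

2.86


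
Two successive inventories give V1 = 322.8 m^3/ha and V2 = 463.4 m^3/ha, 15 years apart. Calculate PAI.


Formula: PAI = (V_T2 - V_T1) / (T2 - T1)
Volume increment = 463.4 - 322.8 = 140.6 m^3/ha
PAI = 140.6 / 15 = 9.37 m^3/ha/year

9.37


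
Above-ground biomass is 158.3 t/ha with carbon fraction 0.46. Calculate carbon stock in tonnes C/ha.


Formula: Carbon Stock = Biomass * Carbon Fraction
C = 158.3 t/ha * 0.46
C = 72.8 t C/ha

72.8


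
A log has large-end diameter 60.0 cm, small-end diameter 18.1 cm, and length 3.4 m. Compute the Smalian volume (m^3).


Smalian: V = (A1 + A2)/2 * L,  A = pi*(D/200)^2
A1 = pi*(60.0/200)^2 = 0.282743 m^2
A2 = pi*(18.1/200)^2 = 0.02573 m^2
V = (0.282743+0.02573)/2*3.4 = 0.5244 m^3

0.5244


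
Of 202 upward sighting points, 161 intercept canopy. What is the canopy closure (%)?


Formula: Canopy closure = covered points / total points * 100
Closure = 161 / 202 * 100
Closure = 0.797 * 100 = 79.7%

79.7


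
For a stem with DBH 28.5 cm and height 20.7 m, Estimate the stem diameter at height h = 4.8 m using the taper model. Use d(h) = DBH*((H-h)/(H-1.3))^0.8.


Taper: d(h) = DBH * ((H - h) / (H - 1.3))^0.8
Numerator = H - h = 20.7 - 4.8 = 15.9 m
Denominator = H - 1.3 = 20.7 - 1.3 = 19.4 m
Ratio = 15.9 / 19.4 = 0.81959
d = 28.5 * 0.81959^0.8 = 24.3 cm

24.3


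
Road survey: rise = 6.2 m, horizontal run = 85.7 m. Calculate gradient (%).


Formula: Gradient = rise / run * 100
Gradient = 6.2 / 85.7 * 100 = 7.2%

7.2


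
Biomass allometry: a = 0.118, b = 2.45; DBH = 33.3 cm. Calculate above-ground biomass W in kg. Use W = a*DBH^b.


Formula: W = a * DBH^b  (allometric power law)
DBH^b = 33.3^2.45 = 5370.1742
W = 0.118 * 5370.1742 = 633.7 kg

633.7


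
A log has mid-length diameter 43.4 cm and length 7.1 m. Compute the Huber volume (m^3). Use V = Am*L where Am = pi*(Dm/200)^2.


Huber: V = Am * L,  Am = pi*(Dm/200)^2
Am = pi*(43.4/200)^2 = 0.147934 m^2
V = 0.147934*7.1 = 1.0503 m^3

1.0503


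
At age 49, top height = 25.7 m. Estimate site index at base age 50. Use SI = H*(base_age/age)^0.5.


Formula: SI = H_dom * (base_age / age)^0.5
Age ratio = 50 / 49 = 1.02041
sqrt(age_ratio) = 1.01015
SI = 25.7 * 1.01015 = 26.0 m

26.0


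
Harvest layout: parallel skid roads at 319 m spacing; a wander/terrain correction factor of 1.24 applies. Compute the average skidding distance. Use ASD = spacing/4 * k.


Formula: ASD = (spacing / 4) * correction
Uncorrected distance = spacing / 4 = 319 / 4 = 79.75 m
ASD = 79.75 * 1.24 = 99 m

99


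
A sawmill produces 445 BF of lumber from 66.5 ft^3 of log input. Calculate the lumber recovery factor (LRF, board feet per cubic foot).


Formula: LRF = Lumber Output (BF) / Log Input (ft^3)
LRF = 445 BF / 66.5 ft^3
LRF = 6.69 BF/ft^3

6.69


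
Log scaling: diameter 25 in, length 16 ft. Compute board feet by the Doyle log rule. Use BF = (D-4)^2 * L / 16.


Doyle: BF = (D - 4)^2 * L / 16
Adjusted diameter = 25 - 4 = 21 in
(D-4)^2 = 21^2 = 441
BF = 441 * 16 / 16 = 441 BF

441


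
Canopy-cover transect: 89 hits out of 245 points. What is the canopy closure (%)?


Formula: Canopy closure = covered points / total points * 100
Closure = 89 / 245 * 100
Closure = 0.3633 * 100 = 36.3%

36.3


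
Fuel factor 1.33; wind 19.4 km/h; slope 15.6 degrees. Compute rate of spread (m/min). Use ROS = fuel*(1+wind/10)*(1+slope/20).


Formula: ROS = fuel * (1 + wind/10) * (1 + slope/20)
Wind factor = 1 + 19.4/10 = 2.94
Slope factor = 1 + 15.6/20 = 1.78
ROS = 1.33 * 2.94 * 1.78 = 6.96 m/min

6.96


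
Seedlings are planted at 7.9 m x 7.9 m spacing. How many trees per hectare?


Formula: TPH = 10000 m^2/ha / (spacing_x * spacing_y)
Area per tree = 7.9 m * 7.9 m = 62.41 m^2
TPH = 10000 / 62.41 = 160 trees/ha

160


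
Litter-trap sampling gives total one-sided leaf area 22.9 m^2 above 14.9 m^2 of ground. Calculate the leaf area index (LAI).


Formula: LAI = total leaf area / ground area  (dimensionless)
LAI = 22.9 m^2 / 14.9 m^2
LAI = 1.54

1.54


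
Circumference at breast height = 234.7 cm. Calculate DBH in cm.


Formula: DBH = C / pi
DBH = 234.7 / pi
pi = 3.14159...
DBH = 74.7 cm

74.7


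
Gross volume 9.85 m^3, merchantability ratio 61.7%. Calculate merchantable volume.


Formula: MV = V_total * (merchantable_pct / 100)
Merchantable fraction = 61.7% / 100 = 0.617
MV = 9.85 m^3 * 0.617 = 6.077 m^3

6.077


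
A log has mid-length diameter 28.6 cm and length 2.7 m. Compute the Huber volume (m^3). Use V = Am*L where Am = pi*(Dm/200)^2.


Huber: V = Am * L,  Am = pi*(Dm/200)^2
Am = pi*(28.6/200)^2 = 0.064242 m^2
V = 0.064242*2.7 = 0.1735 m^3

0.1735


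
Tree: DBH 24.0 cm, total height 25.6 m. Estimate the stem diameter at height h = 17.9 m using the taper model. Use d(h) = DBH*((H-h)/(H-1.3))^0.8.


Taper: d(h) = DBH * ((H - h) / (H - 1.3))^0.8
Numerator = H - h = 25.6 - 17.9 = 7.7 m
Denominator = H - 1.3 = 25.6 - 1.3 = 24.3 m
Ratio = 7.7 / 24.3 = 0.31687
d = 24.0 * 0.31687^0.8 = 9.6 cm

9.6


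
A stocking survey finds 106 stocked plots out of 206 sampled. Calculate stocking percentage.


Formula: Stocking % = stocked plots / total plots * 100
Stocking = 106 / 206 * 100
Stocking = 0.5146 * 100 = 51.5%

51.5


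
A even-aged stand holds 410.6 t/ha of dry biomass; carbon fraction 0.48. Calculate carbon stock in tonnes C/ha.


Formula: Carbon Stock = Biomass * Carbon Fraction
C = 410.6 t/ha * 0.48
C = 197.1 t C/ha

197.1


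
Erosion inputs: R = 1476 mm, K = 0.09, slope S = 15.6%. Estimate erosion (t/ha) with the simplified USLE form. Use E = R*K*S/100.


Formula: E = R * K * S / 100  (simplified USLE)
R * K = 1476 * 0.09 = 132.84
E = 132.84 * 15.6 / 100 = 20.72 t/ha

20.72


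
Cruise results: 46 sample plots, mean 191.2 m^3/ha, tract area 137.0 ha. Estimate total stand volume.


Formula: Total Volume = Mean Volume per ha * Total Area
Total Volume = 191.2 m^3/ha * 137.0 ha
Total Volume = 26194 m^3

26194


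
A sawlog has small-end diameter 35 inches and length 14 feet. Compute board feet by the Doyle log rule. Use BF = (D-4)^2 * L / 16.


Doyle: BF = (D - 4)^2 * L / 16
Adjusted diameter = 35 - 4 = 31 in
(D-4)^2 = 31^2 = 961
BF = 961 * 14 / 16 = 841 BF

841


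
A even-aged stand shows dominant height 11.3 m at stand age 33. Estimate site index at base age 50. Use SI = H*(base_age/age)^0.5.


Formula: SI = H_dom * (base_age / age)^0.5
Age ratio = 50 / 33 = 1.51515
sqrt(age_ratio) = 1.23091
SI = 11.3 * 1.23091 = 13.9 m

13.9


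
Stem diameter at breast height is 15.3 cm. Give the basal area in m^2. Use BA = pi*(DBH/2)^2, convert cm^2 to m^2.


Formula: BA = pi * (DBH/2)^2 / 10000  (cm^2 to m^2)
Radius = DBH/2 = 15.3/2 = 7.65 cm
BA = pi * 7.65^2 / 10000
   = 183.8539 cm^2 / 10000
   = 0.0184 m^2

0.0184


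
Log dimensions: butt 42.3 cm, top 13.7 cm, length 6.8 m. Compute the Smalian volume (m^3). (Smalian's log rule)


Smalian: V = (A1 + A2)/2 * L,  A = pi*(D/200)^2
A1 = pi*(42.3/200)^2 = 0.140531 m^2
A2 = pi*(13.7/200)^2 = 0.014741 m^2
V = (0.140531+0.014741)/2*6.8 = 0.5279 m^3

0.5279


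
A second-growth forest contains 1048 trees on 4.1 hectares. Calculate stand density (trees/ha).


Formula: Stand Density = N_trees / Area_ha
Density = 1048 trees / 4.1 ha
Density = 256 trees/ha

256


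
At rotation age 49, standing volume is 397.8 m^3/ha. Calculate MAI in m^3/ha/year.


Formula: MAI = Total Volume / Stand Age
MAI = 397.8 m^3/ha / 49 years
MAI = 8.12 m^3/ha/year

8.12


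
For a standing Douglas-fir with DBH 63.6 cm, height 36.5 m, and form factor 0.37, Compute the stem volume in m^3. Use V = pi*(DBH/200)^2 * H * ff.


Formula: V = pi * (DBH/200)^2 * H * ff
Radius = DBH/200 = 63.6/200 = 0.318 m
Radius^2 = 0.318^2 = 0.101124 m^2
V = pi * 0.101124 * 36.5 * 0.37
V = 4.29 m^3

4.29


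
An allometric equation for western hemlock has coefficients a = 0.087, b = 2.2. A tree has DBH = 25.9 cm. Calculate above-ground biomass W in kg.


Formula: W = a * DBH^b  (allometric power law)
DBH^b = 25.9^2.2 = 1286.0548
W = 0.087 * 1286.0548 = 111.9 kg

111.9


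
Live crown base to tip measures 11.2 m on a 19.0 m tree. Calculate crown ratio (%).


Formula: Crown Ratio = (Crown Length / Total Height) * 100
CR = (11.2 m / 19.0 m) * 100
CR = 0.5895 * 100 = 58.9%

58.9


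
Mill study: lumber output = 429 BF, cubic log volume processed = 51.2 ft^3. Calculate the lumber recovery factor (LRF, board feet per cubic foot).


Formula: LRF = Lumber Output (BF) / Log Input (ft^3)
LRF = 429 BF / 51.2 ft^3
LRF = 8.38 BF/ft^3

8.38


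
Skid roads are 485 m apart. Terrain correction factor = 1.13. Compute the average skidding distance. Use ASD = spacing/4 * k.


Formula: ASD = (spacing / 4) * correction
Uncorrected distance = spacing / 4 = 485 / 4 = 121.25 m
ASD = 121.25 * 1.13 = 137 m

137


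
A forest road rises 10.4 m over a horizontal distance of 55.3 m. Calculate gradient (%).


Formula: Gradient = rise / run * 100
Gradient = 10.4 / 55.3 * 100 = 18.8%

18.8


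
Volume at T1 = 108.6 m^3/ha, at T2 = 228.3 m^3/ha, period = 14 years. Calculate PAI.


Formula: PAI = (V_T2 - V_T1) / (T2 - T1)
Volume increment = 228.3 - 108.6 = 119.7 m^3/ha
PAI = 119.7 / 14 = 8.55 m^3/ha/year

8.55


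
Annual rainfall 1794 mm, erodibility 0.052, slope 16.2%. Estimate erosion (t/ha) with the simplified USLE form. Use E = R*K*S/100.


Formula: E = R * K * S / 100  (simplified USLE)
R * K = 1794 * 0.052 = 93.288
E = 93.288 * 16.2 / 100 = 15.11 t/ha

15.11


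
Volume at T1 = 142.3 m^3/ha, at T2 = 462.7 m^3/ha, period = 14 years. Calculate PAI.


Formula: PAI = (V_T2 - V_T1) / (T2 - T1)
Volume increment = 462.7 - 142.3 = 320.4 m^3/ha
PAI = 320.4 / 14 = 22.89 m^3/ha/year

22.89


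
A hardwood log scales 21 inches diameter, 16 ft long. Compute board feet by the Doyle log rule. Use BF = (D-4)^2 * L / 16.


Doyle: BF = (D - 4)^2 * L / 16
Adjusted diameter = 21 - 4 = 17 in
(D-4)^2 = 17^2 = 289
BF = 289 * 16 / 16 = 289 BF

289


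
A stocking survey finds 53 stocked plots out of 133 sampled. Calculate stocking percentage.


Formula: Stocking % = stocked plots / total plots * 100
Stocking = 53 / 133 * 100
Stocking = 0.3985 * 100 = 39.8%

39.8


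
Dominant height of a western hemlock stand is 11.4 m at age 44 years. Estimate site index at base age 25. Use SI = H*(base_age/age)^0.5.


Formula: SI = H_dom * (base_age / age)^0.5
Age ratio = 25 / 44 = 0.56818
sqrt(age_ratio) = 0.75378
SI = 11.4 * 0.75378 = 8.6 m

8.6


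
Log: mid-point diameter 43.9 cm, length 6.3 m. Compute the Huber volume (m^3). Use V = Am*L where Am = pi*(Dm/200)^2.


Huber: V = Am * L,  Am = pi*(Dm/200)^2
Am = pi*(43.9/200)^2 = 0.151363 m^2
V = 0.151363*6.3 = 0.9536 m^3

0.9536


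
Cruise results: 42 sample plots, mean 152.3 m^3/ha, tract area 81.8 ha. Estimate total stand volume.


Formula: Total Volume = Mean Volume per ha * Total Area
Total Volume = 152.3 m^3/ha * 81.8 ha
Total Volume = 12458 m^3

12458


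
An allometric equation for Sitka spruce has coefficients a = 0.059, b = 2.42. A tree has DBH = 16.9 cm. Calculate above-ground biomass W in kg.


Formula: W = a * DBH^b  (allometric power law)
DBH^b = 16.9^2.42 = 936.4527
W = 0.059 * 936.4527 = 55.3 kg

55.3


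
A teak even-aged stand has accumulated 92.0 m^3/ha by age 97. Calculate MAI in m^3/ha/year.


Formula: MAI = Total Volume / Stand Age
MAI = 92.0 m^3/ha / 97 years
MAI = 0.95 m^3/ha/year

0.95


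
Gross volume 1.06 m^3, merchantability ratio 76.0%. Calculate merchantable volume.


Formula: MV = V_total * (merchantable_pct / 100)
Merchantable fraction = 76.0% / 100 = 0.76
MV = 1.06 m^3 * 0.76 = 0.806 m^3

0.806


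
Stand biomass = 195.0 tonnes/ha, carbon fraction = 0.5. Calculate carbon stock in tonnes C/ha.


Formula: Carbon Stock = Biomass * Carbon Fraction
C = 195.0 t/ha * 0.5
C = 97.5 t C/ha

97.5


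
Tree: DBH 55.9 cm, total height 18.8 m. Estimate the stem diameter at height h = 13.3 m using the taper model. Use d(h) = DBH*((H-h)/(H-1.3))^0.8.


Taper: d(h) = DBH * ((H - h) / (H - 1.3))^0.8
Numerator = H - h = 18.8 - 13.3 = 5.5 m
Denominator = H - 1.3 = 18.8 - 1.3 = 17.5 m
Ratio = 5.5 / 17.5 = 0.31429
d = 55.9 * 0.31429^0.8 = 22.1 cm

22.1


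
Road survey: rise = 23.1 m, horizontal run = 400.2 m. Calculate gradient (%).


Formula: Gradient = rise / run * 100
Gradient = 23.1 / 400.2 * 100 = 5.8%

5.8


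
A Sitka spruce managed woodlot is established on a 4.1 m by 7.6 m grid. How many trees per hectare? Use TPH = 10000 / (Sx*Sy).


Formula: TPH = 10000 m^2/ha / (spacing_x * spacing_y)
Area per tree = 4.1 m * 7.6 m = 31.16 m^2
TPH = 10000 / 31.16 = 321 trees/ha

321


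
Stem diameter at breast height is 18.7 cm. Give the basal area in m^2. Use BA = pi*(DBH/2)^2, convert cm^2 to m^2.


Formula: BA = pi * (DBH/2)^2 / 10000  (cm^2 to m^2)
Radius = DBH/2 = 18.7/2 = 9.35 cm
BA = pi * 9.35^2 / 10000
   = 274.6459 cm^2 / 10000
   = 0.0275 m^2

0.0275


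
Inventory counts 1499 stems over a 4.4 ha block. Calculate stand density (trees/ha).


Formula: Stand Density = N_trees / Area_ha
Density = 1499 trees / 4.4 ha
Density = 341 trees/ha

341


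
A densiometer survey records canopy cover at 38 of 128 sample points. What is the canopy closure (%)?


Formula: Canopy closure = covered points / total points * 100
Closure = 38 / 128 * 100
Closure = 0.2969 * 100 = 29.7%

29.7


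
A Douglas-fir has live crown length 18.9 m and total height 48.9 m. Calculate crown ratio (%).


Formula: Crown Ratio = (Crown Length / Total Height) * 100
CR = (18.9 m / 48.9 m) * 100
CR = 0.3865 * 100 = 38.7%

38.7


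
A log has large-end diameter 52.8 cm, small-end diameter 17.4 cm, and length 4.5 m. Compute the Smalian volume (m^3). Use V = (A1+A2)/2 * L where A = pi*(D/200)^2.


Smalian: V = (A1 + A2)/2 * L,  A = pi*(D/200)^2
A1 = pi*(52.8/200)^2 = 0.218956 m^2
A2 = pi*(17.4/200)^2 = 0.023779 m^2
V = (0.218956+0.023779)/2*4.5 = 0.5462 m^3

0.5462


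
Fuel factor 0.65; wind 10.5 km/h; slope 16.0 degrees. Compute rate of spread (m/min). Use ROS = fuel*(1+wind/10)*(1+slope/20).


Formula: ROS = fuel * (1 + wind/10) * (1 + slope/20)
Wind factor = 1 + 10.5/10 = 2.05
Slope factor = 1 + 16.0/20 = 1.8
ROS = 0.65 * 2.05 * 1.8 = 2.4 m/min

2.4


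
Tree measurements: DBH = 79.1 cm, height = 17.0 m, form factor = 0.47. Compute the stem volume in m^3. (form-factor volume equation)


Formula: V = pi * (DBH/200)^2 * H * ff
Radius = DBH/200 = 79.1/200 = 0.3955 m
Radius^2 = 0.3955^2 = 0.15642025 m^2
V = pi * 0.15642025 * 17.0 * 0.47
V = 3.926 m^3

3.926


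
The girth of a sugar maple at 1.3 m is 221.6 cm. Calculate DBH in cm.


Formula: DBH = C / pi
DBH = 221.6 / pi
pi = 3.14159...
DBH = 70.5 cm

70.5


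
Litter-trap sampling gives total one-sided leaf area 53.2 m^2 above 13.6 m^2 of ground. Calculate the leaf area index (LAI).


Formula: LAI = total leaf area / ground area  (dimensionless)
LAI = 53.2 m^2 / 13.6 m^2
LAI = 3.91

3.91


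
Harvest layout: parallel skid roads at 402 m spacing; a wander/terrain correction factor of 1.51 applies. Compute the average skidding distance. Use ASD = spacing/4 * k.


Formula: ASD = (spacing / 4) * correction
Uncorrected distance = spacing / 4 = 402 / 4 = 100.5 m
ASD = 100.5 * 1.51 = 152 m

152


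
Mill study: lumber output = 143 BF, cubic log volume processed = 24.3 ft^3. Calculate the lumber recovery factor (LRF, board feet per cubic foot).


Formula: LRF = Lumber Output (BF) / Log Input (ft^3)
LRF = 143 BF / 24.3 ft^3
LRF = 5.88 BF/ft^3

5.88


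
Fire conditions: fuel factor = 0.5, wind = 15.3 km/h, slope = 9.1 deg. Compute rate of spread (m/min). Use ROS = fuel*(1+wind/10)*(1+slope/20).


Formula: ROS = fuel * (1 + wind/10) * (1 + slope/20)
Wind factor = 1 + 15.3/10 = 2.53
Slope factor = 1 + 9.1/20 = 1.455
ROS = 0.5 * 2.53 * 1.455 = 1.84 m/min

1.84


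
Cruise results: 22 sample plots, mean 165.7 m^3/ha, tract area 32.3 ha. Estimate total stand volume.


Formula: Total Volume = Mean Volume per ha * Total Area
Total Volume = 165.7 m^3/ha * 32.3 ha
Total Volume = 5352 m^3

5352


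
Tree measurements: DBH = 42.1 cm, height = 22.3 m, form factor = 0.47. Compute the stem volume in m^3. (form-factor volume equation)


Formula: V = pi * (DBH/200)^2 * H * ff
Radius = DBH/200 = 42.1/200 = 0.2105 m
Radius^2 = 0.2105^2 = 0.04431025 m^2
V = pi * 0.04431025 * 22.3 * 0.47
V = 1.459 m^3

1.459


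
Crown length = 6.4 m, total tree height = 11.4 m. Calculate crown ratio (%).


Formula: Crown Ratio = (Crown Length / Total Height) * 100
CR = (6.4 m / 11.4 m) * 100
CR = 0.5614 * 100 = 56.1%

56.1


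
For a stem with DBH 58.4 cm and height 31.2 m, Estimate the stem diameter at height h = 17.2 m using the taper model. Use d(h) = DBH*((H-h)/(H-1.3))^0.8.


Taper: d(h) = DBH * ((H - h) / (H - 1.3))^0.8
Numerator = H - h = 31.2 - 17.2 = 14.0 m
Denominator = H - 1.3 = 31.2 - 1.3 = 29.9 m
Ratio = 14.0 / 29.9 = 0.46823
d = 58.4 * 0.46823^0.8 = 31.8 cm

31.8


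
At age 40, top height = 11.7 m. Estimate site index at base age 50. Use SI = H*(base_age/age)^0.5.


Formula: SI = H_dom * (base_age / age)^0.5
Age ratio = 50 / 40 = 1.25
sqrt(age_ratio) = 1.11803
SI = 11.7 * 1.11803 = 13.1 m

13.1


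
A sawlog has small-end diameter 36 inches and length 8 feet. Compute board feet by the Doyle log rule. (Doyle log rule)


Doyle: BF = (D - 4)^2 * L / 16
Adjusted diameter = 36 - 4 = 32 in
(D-4)^2 = 32^2 = 1024
BF = 1024 * 8 / 16 = 512 BF

512


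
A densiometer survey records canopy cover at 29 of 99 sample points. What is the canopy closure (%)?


Formula: Canopy closure = covered points / total points * 100
Closure = 29 / 99 * 100
Closure = 0.2929 * 100 = 29.3%

29.3


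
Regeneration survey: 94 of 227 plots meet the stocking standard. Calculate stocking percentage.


Formula: Stocking % = stocked plots / total plots * 100
Stocking = 94 / 227 * 100
Stocking = 0.4141 * 100 = 41.4%

41.4


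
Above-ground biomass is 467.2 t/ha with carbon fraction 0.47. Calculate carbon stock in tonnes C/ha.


Formula: Carbon Stock = Biomass * Carbon Fraction
C = 467.2 t/ha * 0.47
C = 219.6 t C/ha

219.6


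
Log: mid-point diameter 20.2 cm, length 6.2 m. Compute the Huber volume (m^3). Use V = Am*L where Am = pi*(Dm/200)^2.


Huber: V = Am * L,  Am = pi*(Dm/200)^2
Am = pi*(20.2/200)^2 = 0.032047 m^2
V = 0.032047*6.2 = 0.1987 m^3

0.1987


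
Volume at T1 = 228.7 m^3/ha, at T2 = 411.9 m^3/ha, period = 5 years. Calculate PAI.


Formula: PAI = (V_T2 - V_T1) / (T2 - T1)
Volume increment = 411.9 - 228.7 = 183.2 m^3/ha
PAI = 183.2 / 5 = 36.64 m^3/ha/year

36.64


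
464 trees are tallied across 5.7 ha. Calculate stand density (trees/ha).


Formula: Stand Density = N_trees / Area_ha
Density = 464 trees / 5.7 ha
Density = 81 trees/ha

81


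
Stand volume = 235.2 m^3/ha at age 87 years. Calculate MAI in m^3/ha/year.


Formula: MAI = Total Volume / Stand Age
MAI = 235.2 m^3/ha / 87 years
MAI = 2.7 m^3/ha/year

2.7


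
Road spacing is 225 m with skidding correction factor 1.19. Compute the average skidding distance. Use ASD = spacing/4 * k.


Formula: ASD = (spacing / 4) * correction
Uncorrected distance = spacing / 4 = 225 / 4 = 56.25 m
ASD = 56.25 * 1.19 = 67 m

67


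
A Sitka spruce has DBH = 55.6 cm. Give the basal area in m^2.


Formula: BA = pi * (DBH/2)^2 / 10000  (cm^2 to m^2)
Radius = DBH/2 = 55.6/2 = 27.8 cm
BA = pi * 27.8^2 / 10000
   = 2427.9485 cm^2 / 10000
   = 0.2428 m^2

0.2428


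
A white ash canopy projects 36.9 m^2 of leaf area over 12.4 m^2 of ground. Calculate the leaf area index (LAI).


Formula: LAI = total leaf area / ground area  (dimensionless)
LAI = 36.9 m^2 / 12.4 m^2
LAI = 2.98

2.98


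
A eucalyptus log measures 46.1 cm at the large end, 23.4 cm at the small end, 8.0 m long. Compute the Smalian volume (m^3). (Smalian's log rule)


Smalian: V = (A1 + A2)/2 * L,  A = pi*(D/200)^2
A1 = pi*(46.1/200)^2 = 0.166914 m^2
A2 = pi*(23.4/200)^2 = 0.043005 m^2
V = (0.166914+0.043005)/2*8.0 = 0.8397 m^3

0.8397


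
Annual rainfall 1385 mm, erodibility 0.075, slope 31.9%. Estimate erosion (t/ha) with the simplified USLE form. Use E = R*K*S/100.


Formula: E = R * K * S / 100  (simplified USLE)
R * K = 1385 * 0.075 = 103.875
E = 103.875 * 31.9 / 100 = 33.14 t/ha

33.14


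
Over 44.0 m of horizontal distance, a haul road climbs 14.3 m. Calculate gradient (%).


Formula: Gradient = rise / run * 100
Gradient = 14.3 / 44.0 * 100 = 32.5%

32.5


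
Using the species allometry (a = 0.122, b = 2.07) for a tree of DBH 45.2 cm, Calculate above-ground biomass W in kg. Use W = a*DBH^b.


Formula: W = a * DBH^b  (allometric power law)
DBH^b = 45.2^2.07 = 2667.6974
W = 0.122 * 2667.6974 = 325.5 kg

325.5


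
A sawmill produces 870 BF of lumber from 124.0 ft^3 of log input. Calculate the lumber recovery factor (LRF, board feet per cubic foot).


Formula: LRF = Lumber Output (BF) / Log Input (ft^3)
LRF = 870 BF / 124.0 ft^3
LRF = 7.02 BF/ft^3

7.02


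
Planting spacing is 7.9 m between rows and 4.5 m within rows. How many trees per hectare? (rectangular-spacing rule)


Formula: TPH = 10000 m^2/ha / (spacing_x * spacing_y)
Area per tree = 7.9 m * 4.5 m = 35.55 m^2
TPH = 10000 / 35.55 = 281 trees/ha

281


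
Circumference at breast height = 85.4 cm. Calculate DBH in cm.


Formula: DBH = C / pi
DBH = 85.4 / pi
pi = 3.14159...
DBH = 27.2 cm

27.2


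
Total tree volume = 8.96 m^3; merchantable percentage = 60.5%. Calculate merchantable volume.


Formula: MV = V_total * (merchantable_pct / 100)
Merchantable fraction = 60.5% / 100 = 0.605
MV = 8.96 m^3 * 0.605 = 5.421 m^3

5.421


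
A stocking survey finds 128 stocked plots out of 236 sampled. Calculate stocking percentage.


Formula: Stocking % = stocked plots / total plots * 100
Stocking = 128 / 236 * 100
Stocking = 0.5424 * 100 = 54.2%

54.2


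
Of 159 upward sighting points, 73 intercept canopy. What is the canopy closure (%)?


Formula: Canopy closure = covered points / total points * 100
Closure = 73 / 159 * 100
Closure = 0.4591 * 100 = 45.9%

45.9


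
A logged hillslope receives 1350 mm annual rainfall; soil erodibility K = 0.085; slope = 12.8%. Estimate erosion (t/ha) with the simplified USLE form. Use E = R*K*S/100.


Formula: E = R * K * S / 100  (simplified USLE)
R * K = 1350 * 0.085 = 114.75
E = 114.75 * 12.8 / 100 = 14.69 t/ha

14.69


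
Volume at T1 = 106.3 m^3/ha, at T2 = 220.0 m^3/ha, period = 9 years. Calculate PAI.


Formula: PAI = (V_T2 - V_T1) / (T2 - T1)
Volume increment = 220.0 - 106.3 = 113.7 m^3/ha
PAI = 113.7 / 9 = 12.63 m^3/ha/year

12.63


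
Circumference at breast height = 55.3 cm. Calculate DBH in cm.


Formula: DBH = C / pi
DBH = 55.3 / pi
pi = 3.14159...
DBH = 17.6 cm

17.6


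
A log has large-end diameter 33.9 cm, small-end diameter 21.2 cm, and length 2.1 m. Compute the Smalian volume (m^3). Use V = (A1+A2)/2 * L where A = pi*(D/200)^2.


Smalian: V = (A1 + A2)/2 * L,  A = pi*(D/200)^2
A1 = pi*(33.9/200)^2 = 0.090259 m^2
A2 = pi*(21.2/200)^2 = 0.035299 m^2
V = (0.090259+0.035299)/2*2.1 = 0.1318 m^3

0.1318


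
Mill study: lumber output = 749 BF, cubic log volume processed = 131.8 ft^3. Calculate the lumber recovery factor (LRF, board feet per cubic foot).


Formula: LRF = Lumber Output (BF) / Log Input (ft^3)
LRF = 749 BF / 131.8 ft^3
LRF = 5.68 BF/ft^3

5.68


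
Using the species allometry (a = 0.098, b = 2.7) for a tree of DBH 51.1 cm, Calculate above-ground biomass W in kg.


Formula: W = a * DBH^b  (allometric power law)
DBH^b = 51.1^2.7 = 40995.5229
W = 0.098 * 40995.5229 = 4017.6 kg

4017.6


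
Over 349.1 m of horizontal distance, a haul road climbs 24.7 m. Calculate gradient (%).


Formula: Gradient = rise / run * 100
Gradient = 24.7 / 349.1 * 100 = 7.1%

7.1


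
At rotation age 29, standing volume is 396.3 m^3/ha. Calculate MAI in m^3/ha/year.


Formula: MAI = Total Volume / Stand Age
MAI = 396.3 m^3/ha / 29 years
MAI = 13.67 m^3/ha/year

13.67


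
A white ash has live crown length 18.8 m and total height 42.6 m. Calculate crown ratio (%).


Formula: Crown Ratio = (Crown Length / Total Height) * 100
CR = (18.8 m / 42.6 m) * 100
CR = 0.4413 * 100 = 44.1%

44.1


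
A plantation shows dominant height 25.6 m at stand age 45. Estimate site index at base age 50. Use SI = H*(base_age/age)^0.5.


Formula: SI = H_dom * (base_age / age)^0.5
Age ratio = 50 / 45 = 1.11111
sqrt(age_ratio) = 1.05409
SI = 25.6 * 1.05409 = 27.0 m

27.0


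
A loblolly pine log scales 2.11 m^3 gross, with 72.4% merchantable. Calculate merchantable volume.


Formula: MV = V_total * (merchantable_pct / 100)
Merchantable fraction = 72.4% / 100 = 0.724
MV = 2.11 m^3 * 0.724 = 1.528 m^3

1.528


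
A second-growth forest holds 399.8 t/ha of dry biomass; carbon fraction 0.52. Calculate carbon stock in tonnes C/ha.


Formula: Carbon Stock = Biomass * Carbon Fraction
C = 399.8 t/ha * 0.52
C = 207.9 t C/ha

207.9


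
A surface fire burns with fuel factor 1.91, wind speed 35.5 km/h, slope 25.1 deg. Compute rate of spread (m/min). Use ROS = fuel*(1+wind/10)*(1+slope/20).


Formula: ROS = fuel * (1 + wind/10) * (1 + slope/20)
Wind factor = 1 + 35.5/10 = 4.55
Slope factor = 1 + 25.1/20 = 2.255
ROS = 1.91 * 4.55 * 2.255 = 19.6 m/min

19.6


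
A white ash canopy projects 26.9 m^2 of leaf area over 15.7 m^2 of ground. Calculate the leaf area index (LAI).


Formula: LAI = total leaf area / ground area  (dimensionless)
LAI = 26.9 m^2 / 15.7 m^2
LAI = 1.71

1.71


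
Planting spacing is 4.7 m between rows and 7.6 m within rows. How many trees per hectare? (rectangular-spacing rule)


Formula: TPH = 10000 m^2/ha / (spacing_x * spacing_y)
Area per tree = 4.7 m * 7.6 m = 35.72 m^2
TPH = 10000 / 35.72 = 280 trees/ha

280


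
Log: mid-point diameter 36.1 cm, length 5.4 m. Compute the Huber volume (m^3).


Huber: V = Am * L,  Am = pi*(Dm/200)^2
Am = pi*(36.1/200)^2 = 0.102354 m^2
V = 0.102354*5.4 = 0.5527 m^3

0.5527


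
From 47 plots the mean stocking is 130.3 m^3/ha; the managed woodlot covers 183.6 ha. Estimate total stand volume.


Formula: Total Volume = Mean Volume per ha * Total Area
Total Volume = 130.3 m^3/ha * 183.6 ha
Total Volume = 23923 m^3

23923


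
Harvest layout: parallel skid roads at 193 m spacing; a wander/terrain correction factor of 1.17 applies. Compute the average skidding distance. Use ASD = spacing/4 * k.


Formula: ASD = (spacing / 4) * correction
Uncorrected distance = spacing / 4 = 193 / 4 = 48.25 m
ASD = 48.25 * 1.17 = 56 m

56


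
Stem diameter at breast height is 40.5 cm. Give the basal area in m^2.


Formula: BA = pi * (DBH/2)^2 / 10000  (cm^2 to m^2)
Radius = DBH/2 = 40.5/2 = 20.25 cm
BA = pi * 20.25^2 / 10000
   = 1288.2493 cm^2 / 10000
   = 0.1288 m^2

0.1288


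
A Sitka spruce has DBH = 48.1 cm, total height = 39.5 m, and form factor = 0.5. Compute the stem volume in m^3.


Formula: V = pi * (DBH/200)^2 * H * ff
Radius = DBH/200 = 48.1/200 = 0.2405 m
Radius^2 = 0.2405^2 = 0.05784025 m^2
V = pi * 0.05784025 * 39.5 * 0.5
V = 3.589 m^3

3.589


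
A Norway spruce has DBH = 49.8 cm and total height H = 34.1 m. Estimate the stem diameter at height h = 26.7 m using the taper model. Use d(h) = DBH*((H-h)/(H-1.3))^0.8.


Taper: d(h) = DBH * ((H - h) / (H - 1.3))^0.8
Numerator = H - h = 34.1 - 26.7 = 7.4 m
Denominator = H - 1.3 = 34.1 - 1.3 = 32.8 m
Ratio = 7.4 / 32.8 = 0.22561
d = 49.8 * 0.22561^0.8 = 15.1 cm

15.1


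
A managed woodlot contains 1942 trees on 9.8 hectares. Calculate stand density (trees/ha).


Formula: Stand Density = N_trees / Area_ha
Density = 1942 trees / 9.8 ha
Density = 198 trees/ha

198


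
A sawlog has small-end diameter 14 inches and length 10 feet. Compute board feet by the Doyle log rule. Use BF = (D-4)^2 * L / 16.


Doyle: BF = (D - 4)^2 * L / 16
Adjusted diameter = 14 - 4 = 10 in
(D-4)^2 = 10^2 = 100
BF = 100 * 10 / 16 = 63 BF

63


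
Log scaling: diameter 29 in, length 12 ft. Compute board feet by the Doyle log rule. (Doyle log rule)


Doyle: BF = (D - 4)^2 * L / 16
Adjusted diameter = 29 - 4 = 25 in
(D-4)^2 = 25^2 = 625
BF = 625 * 12 / 16 = 469 BF

469


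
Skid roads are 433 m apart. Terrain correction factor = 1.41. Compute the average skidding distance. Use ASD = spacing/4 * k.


Formula: ASD = (spacing / 4) * correction
Uncorrected distance = spacing / 4 = 433 / 4 = 108.25 m
ASD = 108.25 * 1.41 = 153 m

153


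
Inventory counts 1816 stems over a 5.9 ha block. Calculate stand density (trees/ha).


Formula: Stand Density = N_trees / Area_ha
Density = 1816 trees / 5.9 ha
Density = 308 trees/ha

308


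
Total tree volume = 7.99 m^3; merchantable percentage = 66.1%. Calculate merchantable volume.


Formula: MV = V_total * (merchantable_pct / 100)
Merchantable fraction = 66.1% / 100 = 0.661
MV = 7.99 m^3 * 0.661 = 5.281 m^3

5.281


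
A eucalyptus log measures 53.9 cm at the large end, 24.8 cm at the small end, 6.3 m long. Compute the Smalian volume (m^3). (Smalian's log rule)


Smalian: V = (A1 + A2)/2 * L,  A = pi*(D/200)^2
A1 = pi*(53.9/200)^2 = 0.228175 m^2
A2 = pi*(24.8/200)^2 = 0.048305 m^2
V = (0.228175+0.048305)/2*6.3 = 0.8709 m^3

0.8709


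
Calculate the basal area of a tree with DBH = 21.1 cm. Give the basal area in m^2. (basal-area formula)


Formula: BA = pi * (DBH/2)^2 / 10000  (cm^2 to m^2)
Radius = DBH/2 = 21.1/2 = 10.55 cm
BA = pi * 10.55^2 / 10000
   = 349.6671 cm^2 / 10000
   = 0.035 m^2

0.035


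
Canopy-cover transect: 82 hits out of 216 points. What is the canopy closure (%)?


Formula: Canopy closure = covered points / total points * 100
Closure = 82 / 216 * 100
Closure = 0.3796 * 100 = 38.0%

38.0


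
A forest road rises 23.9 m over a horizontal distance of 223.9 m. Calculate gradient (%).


Formula: Gradient = rise / run * 100
Gradient = 23.9 / 223.9 * 100 = 10.7%

10.7


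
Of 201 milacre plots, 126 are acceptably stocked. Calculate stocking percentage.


Formula: Stocking % = stocked plots / total plots * 100
Stocking = 126 / 201 * 100
Stocking = 0.6269 * 100 = 62.7%

62.7


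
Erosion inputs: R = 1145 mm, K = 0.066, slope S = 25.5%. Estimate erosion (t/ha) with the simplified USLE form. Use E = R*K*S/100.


Formula: E = R * K * S / 100  (simplified USLE)
R * K = 1145 * 0.066 = 75.57
E = 75.57 * 25.5 / 100 = 19.27 t/ha

19.27


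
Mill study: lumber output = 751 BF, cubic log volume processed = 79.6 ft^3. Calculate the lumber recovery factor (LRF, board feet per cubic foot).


Formula: LRF = Lumber Output (BF) / Log Input (ft^3)
LRF = 751 BF / 79.6 ft^3
LRF = 9.43 BF/ft^3

9.43


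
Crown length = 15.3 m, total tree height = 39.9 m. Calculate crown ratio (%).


Formula: Crown Ratio = (Crown Length / Total Height) * 100
CR = (15.3 m / 39.9 m) * 100
CR = 0.3835 * 100 = 38.3%

38.3


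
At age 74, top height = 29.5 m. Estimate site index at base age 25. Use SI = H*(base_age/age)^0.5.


Formula: SI = H_dom * (base_age / age)^0.5
Age ratio = 25 / 74 = 0.33784
sqrt(age_ratio) = 0.58124
SI = 29.5 * 0.58124 = 17.1 m

17.1


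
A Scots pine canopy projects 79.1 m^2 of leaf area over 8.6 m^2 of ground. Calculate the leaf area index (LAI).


Formula: LAI = total leaf area / ground area  (dimensionless)
LAI = 79.1 m^2 / 8.6 m^2
LAI = 9.2

9.2


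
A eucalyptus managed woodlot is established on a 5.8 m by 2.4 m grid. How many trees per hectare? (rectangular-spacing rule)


Formula: TPH = 10000 m^2/ha / (spacing_x * spacing_y)
Area per tree = 5.8 m * 2.4 m = 13.92 m^2
TPH = 10000 / 13.92 = 718 trees/ha

718


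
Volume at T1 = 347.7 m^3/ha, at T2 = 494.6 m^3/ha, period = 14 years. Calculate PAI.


Formula: PAI = (V_T2 - V_T1) / (T2 - T1)
Volume increment = 494.6 - 347.7 = 146.9 m^3/ha
PAI = 146.9 / 14 = 10.49 m^3/ha/year

10.49


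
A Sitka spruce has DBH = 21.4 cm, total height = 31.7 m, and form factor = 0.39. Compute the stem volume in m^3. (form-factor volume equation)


Formula: V = pi * (DBH/200)^2 * H * ff
Radius = DBH/200 = 21.4/200 = 0.107 m
Radius^2 = 0.107^2 = 0.011449 m^2
V = pi * 0.011449 * 31.7 * 0.39
V = 0.445 m^3

0.445


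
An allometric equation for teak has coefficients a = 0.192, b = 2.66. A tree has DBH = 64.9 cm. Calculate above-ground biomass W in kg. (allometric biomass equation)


Formula: W = a * DBH^b  (allometric power law)
DBH^b = 64.9^2.66 = 66156.2521
W = 0.192 * 66156.2521 = 12702.0 kg

12702.0


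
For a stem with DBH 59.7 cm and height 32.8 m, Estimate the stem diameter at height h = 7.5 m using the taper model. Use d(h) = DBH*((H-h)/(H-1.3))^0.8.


Taper: d(h) = DBH * ((H - h) / (H - 1.3))^0.8
Numerator = H - h = 32.8 - 7.5 = 25.3 m
Denominator = H - 1.3 = 32.8 - 1.3 = 31.5 m
Ratio = 25.3 / 31.5 = 0.80317
d = 59.7 * 0.80317^0.8 = 50.1 cm

50.1
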